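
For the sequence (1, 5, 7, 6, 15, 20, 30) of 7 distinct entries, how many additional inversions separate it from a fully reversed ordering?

20

Maximum inversions for 7 distinct elements is C(7, 2) = 7·6/2 = 21.
Current inversions — for each element, count later smaller elements:
1: 0
5: 0
7: 1
6: 0
15: 0
20: 0
30: 0
Current total: 0 + 0 + 1 + 0 + 0 + 0 + 0 = 1
Shortfall: 21 − 1 = 20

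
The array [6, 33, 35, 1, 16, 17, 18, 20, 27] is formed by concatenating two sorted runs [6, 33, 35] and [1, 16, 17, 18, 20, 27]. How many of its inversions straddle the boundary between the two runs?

Count, for every r in R, how many entries of L exceed r:
r = 1: 6, 33, 35 → 3
r = 16: 33, 35 → 2
r = 17: 33, 35 → 2
r = 18: 33, 35 → 2
r = 20: 33, 35 → 2
r = 27: 33, 35 → 2
Cross-inversions: 3 + 2 + 2 + 2 + 2 + 2 = 13

Cross-inversions: 13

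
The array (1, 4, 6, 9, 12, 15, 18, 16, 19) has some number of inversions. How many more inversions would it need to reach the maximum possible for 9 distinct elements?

Maximum inversions for 9 distinct elements is C(9, 2) = 9·8/2 = 36.
Current inversions — for each element, count later smaller elements:
1: 0
4: 0
6: 0
9: 0
12: 0
15: 0
18: 1
16: 0
19: 0
Current total: 0 + 0 + 0 + 0 + 0 + 0 + 1 + 0 + 0 = 1
Shortfall: 36 − 1 = 35

35 inversions short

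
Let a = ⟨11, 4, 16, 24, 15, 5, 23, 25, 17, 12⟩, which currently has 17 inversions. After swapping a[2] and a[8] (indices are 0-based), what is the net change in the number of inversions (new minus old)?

+1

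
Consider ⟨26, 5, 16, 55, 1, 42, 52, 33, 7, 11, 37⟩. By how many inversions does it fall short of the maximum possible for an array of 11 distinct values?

29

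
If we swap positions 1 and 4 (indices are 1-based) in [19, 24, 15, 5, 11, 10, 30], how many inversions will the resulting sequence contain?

Inversions: 9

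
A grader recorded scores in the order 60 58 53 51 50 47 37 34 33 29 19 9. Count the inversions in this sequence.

Inversions: 66

Element-by-element contributions:
60 → 58, 53, 51, 50, 47, 37, 34, 33, 29, 19, 9 → 11
58 → 53, 51, 50, 47, 37, 34, 33, 29, 19, 9 → 10
53 → 51, 50, 47, 37, 34, 33, 29, 19, 9 → 9
51 → 50, 47, 37, 34, 33, 29, 19, 9 → 8
50 → 47, 37, 34, 33, 29, 19, 9 → 7
47 → 37, 34, 33, 29, 19, 9 → 6
37 → 34, 33, 29, 19, 9 → 5
34 → 33, 29, 19, 9 → 4
33 → 29, 19, 9 → 3
29 → 19, 9 → 2
19 → 9 → 1
9 → none → 0
Sum: 11 + 10 + 9 + 8 + 7 + 6 + 5 + 4 + 3 + 2 + 1 + 0 = 66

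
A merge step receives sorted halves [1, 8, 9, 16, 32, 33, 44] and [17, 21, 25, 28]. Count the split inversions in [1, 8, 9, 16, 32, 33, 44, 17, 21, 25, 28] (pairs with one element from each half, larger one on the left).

Split inversions: 12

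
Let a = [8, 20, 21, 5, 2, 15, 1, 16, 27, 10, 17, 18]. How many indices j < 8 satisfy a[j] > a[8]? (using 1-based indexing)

The element at index 8 is 16.
Elements before it: 8, 20, 21, 5, 2, 15, 1
Those larger than 16: 20, 21

2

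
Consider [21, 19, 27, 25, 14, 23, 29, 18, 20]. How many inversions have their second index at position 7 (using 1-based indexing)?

0

The element at index 7 is 29.
Elements before it: 21, 19, 27, 25, 14, 23
None of them are larger than 29.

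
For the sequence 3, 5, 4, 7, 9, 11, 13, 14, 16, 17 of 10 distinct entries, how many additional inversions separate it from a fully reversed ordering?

44

Maximum inversions for 10 distinct elements is C(10, 2) = 10·9/2 = 45.
Current inversions — for each element, count later smaller elements:
3: 0
5: 1
4: 0
7: 0
9: 0
11: 0
13: 0
14: 0
16: 0
17: 0
Current total: 0 + 1 + 0 + 0 + 0 + 0 + 0 + 0 + 0 + 0 = 1
Shortfall: 45 − 1 = 44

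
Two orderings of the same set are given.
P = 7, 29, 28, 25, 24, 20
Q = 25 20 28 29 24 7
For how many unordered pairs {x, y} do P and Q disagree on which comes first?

Assign each item its position (1..6) in the first ordering, then rewrite the second ordering as that position sequence:
positions: 7→1, 29→2, 28→3, 25→4, 24→5, 20→6
second ordering as positions: [4, 6, 3, 2, 5, 1]
Discordant pairs = inversions in this position sequence.
4: 3, 2, 1 → 3
6: 3, 2, 5, 1 → 4
3: 2, 1 → 2
2: 1 → 1
5: 1 → 1
1: 0
Total: 3 + 4 + 2 + 1 + 1 + 0 = 11

11 disagreeing pairs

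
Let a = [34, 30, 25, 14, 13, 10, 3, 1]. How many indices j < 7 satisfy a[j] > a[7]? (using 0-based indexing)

The element at index 7 is 1.
Elements before it: 34, 30, 25, 14, 13, 10, 3
Those larger than 1: 34, 30, 25, 14, 13, 10, 3

7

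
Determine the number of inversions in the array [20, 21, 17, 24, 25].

There are 2 out-of-order pairs.

For each element, count later entries that are smaller:
20 → 17 → 1
21 → 17 → 1
17 → none → 0
24 → none → 0
25 → none → 0
Sum: 1 + 1 + 0 + 0 + 0 = 2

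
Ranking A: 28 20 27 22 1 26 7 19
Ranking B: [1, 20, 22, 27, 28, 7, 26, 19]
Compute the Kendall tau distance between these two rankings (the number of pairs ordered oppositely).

Assign each item its position (1..8) in the first ordering, then rewrite the second ordering as that position sequence:
positions: 28→1, 20→2, 27→3, 22→4, 1→5, 26→6, 7→7, 19→8
second ordering as positions: [5, 2, 4, 3, 1, 7, 6, 8]
Discordant pairs = inversions in this position sequence.
5: 2, 4, 3, 1 → 4
2: 1 → 1
4: 3, 1 → 2
3: 1 → 1
1: 0
7: 6 → 1
6: 0
8: 0
Total: 4 + 1 + 2 + 1 + 0 + 1 + 0 + 0 = 9

There are 9 discordant pairs.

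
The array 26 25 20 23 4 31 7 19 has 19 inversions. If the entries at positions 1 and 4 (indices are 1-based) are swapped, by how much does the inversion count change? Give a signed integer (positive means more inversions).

-3

Positions 1 and 4 hold 26 and 23; after swapping, the array is [23, 25, 20, 26, 4, 31, 7, 19].
Element-by-element contributions:
23 → 20, 4, 7, 19 → 4
25 → 20, 4, 7, 19 → 4
20 → 4, 7, 19 → 3
26 → 4, 7, 19 → 3
4 → none → 0
31 → 7, 19 → 2
7 → none → 0
19 → none → 0
Sum: 4 + 4 + 3 + 3 + 0 + 2 + 0 + 0 = 16
Change: 16 − 19 = -3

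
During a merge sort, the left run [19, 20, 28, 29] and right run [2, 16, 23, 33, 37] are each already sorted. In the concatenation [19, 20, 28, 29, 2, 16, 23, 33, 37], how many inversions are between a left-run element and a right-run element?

10 split inversions

Take each right-half value and tally the left-half values above it:
r = 2: 19, 20, 28, 29 → 4
r = 16: 19, 20, 28, 29 → 4
r = 23: 28, 29 → 2
r = 33: none → 0
r = 37: none → 0
Cross-inversions: 4 + 4 + 2 + 0 + 0 = 10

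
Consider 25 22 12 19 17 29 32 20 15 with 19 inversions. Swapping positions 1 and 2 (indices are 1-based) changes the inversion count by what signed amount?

Positions 1 and 2 hold 25 and 22; after swapping, the array is [22, 25, 12, 19, 17, 29, 32, 20, 15].
Sweep left to right; for each value list the smaller values that follow it:
22 → 12, 19, 17, 20, 15 → 5
25 → 12, 19, 17, 20, 15 → 5
12 → none → 0
19 → 17, 15 → 2
17 → 15 → 1
29 → 20, 15 → 2
32 → 20, 15 → 2
20 → 15 → 1
15 → none → 0
Sum: 5 + 5 + 0 + 2 + 1 + 2 + 2 + 1 + 0 = 18
Change: 18 − 19 = -1

-1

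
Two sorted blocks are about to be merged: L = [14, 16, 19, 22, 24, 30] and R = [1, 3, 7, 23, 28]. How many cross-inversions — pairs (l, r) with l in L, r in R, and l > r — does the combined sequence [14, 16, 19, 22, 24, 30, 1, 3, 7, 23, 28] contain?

Split inversions: 21

For each element r of the right run, count left-run elements greater than r:
r = 1: 14, 16, 19, 22, 24, 30 → 6
r = 3: 14, 16, 19, 22, 24, 30 → 6
r = 7: 14, 16, 19, 22, 24, 30 → 6
r = 23: 24, 30 → 2
r = 28: 30 → 1
Cross-inversions: 6 + 6 + 6 + 2 + 1 = 21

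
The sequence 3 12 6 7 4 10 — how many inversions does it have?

6 inversions

Inversion pairs (indices are 1-based):
(2,3): 12 > 6
(2,4): 12 > 7
(2,5): 12 > 4
(2,6): 12 > 10
(3,5): 6 > 4
(4,5): 7 > 4
That's 6 pairs.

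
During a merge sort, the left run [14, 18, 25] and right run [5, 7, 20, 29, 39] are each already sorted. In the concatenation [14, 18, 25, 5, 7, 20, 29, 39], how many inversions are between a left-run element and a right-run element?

Count, for every r in R, how many entries of L exceed r:
r = 5: 14, 18, 25 → 3
r = 7: 14, 18, 25 → 3
r = 20: 25 → 1
r = 29: none → 0
r = 39: none → 0
Cross-inversions: 3 + 3 + 1 + 0 + 0 = 7

7 split inversions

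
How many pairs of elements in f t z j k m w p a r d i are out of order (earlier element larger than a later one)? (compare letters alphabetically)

38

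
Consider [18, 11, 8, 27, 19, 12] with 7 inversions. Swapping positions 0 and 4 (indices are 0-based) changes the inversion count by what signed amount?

Positions 0 and 4 hold 18 and 19; after swapping, the array is [19, 11, 8, 27, 18, 12].
Sweep left to right; for each value list the smaller values that follow it:
19: 4
11: 1
8: 0
27: 2
18: 1
12: 0
Sum: 4 + 1 + 0 + 2 + 1 + 0 = 8
Change: 8 − 7 = +1

+1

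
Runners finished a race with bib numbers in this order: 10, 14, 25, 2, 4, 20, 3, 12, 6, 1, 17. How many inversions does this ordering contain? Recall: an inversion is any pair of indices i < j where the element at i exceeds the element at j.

31 out-of-order pairs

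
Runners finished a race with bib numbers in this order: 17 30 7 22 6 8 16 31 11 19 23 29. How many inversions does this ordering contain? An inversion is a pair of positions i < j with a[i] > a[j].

For each element, count later entries that are smaller:
17 → 7, 6, 8, 16, 11 → 5
30 → 7, 22, 6, 8, 16, 11, 19, 23, 29 → 9
7 → 6 → 1
22 → 6, 8, 16, 11, 19 → 5
6 → none → 0
8 → none → 0
16 → 11 → 1
31 → 11, 19, 23, 29 → 4
11 → none → 0
19 → none → 0
23 → none → 0
29 → none → 0
Sum: 5 + 9 + 1 + 5 + 0 + 0 + 1 + 4 + 0 + 0 + 0 + 0 = 25

25 inversions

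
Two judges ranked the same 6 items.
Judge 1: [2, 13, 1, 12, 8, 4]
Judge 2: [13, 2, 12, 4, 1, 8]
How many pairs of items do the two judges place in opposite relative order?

Assign each item its position (1..6) in the first ordering, then rewrite the second ordering as that position sequence:
positions: 2→1, 13→2, 1→3, 12→4, 8→5, 4→6
second ordering as positions: [2, 1, 4, 6, 3, 5]
Discordant pairs = inversions in this position sequence.
2: 1 → 1
1: 0
4: 3 → 1
6: 3, 5 → 2
3: 0
5: 0
Total: 1 + 0 + 1 + 2 + 0 + 0 = 4

4 discordant pairs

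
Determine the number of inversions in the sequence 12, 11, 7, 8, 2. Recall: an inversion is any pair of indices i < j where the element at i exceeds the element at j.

9

Sweep left to right; for each value list the smaller values that follow it:
12 → 11, 7, 8, 2 → 4
11 → 7, 8, 2 → 3
7 → 2 → 1
8 → 2 → 1
2 → none → 0
Sum: 4 + 3 + 1 + 1 + 0 = 9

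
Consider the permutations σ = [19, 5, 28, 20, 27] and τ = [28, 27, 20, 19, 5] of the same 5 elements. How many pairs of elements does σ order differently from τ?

Assign each item its position (1..5) in the first ordering, then rewrite the second ordering as that position sequence:
positions: 19→1, 5→2, 28→3, 20→4, 27→5
second ordering as positions: [3, 5, 4, 1, 2]
Discordant pairs = inversions in this position sequence.
3: 1, 2 → 2
5: 4, 1, 2 → 3
4: 1, 2 → 2
1: 0
2: 0
Total: 2 + 3 + 2 + 0 + 0 = 7

7 discordant pairs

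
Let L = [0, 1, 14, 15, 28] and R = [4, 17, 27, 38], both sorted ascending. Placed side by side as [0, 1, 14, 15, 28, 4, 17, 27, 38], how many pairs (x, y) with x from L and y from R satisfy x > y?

For each element r of the right run, count left-run elements greater than r:
r = 4: 14, 15, 28 → 3
r = 17: 28 → 1
r = 27: 28 → 1
r = 38: none → 0
Cross-inversions: 3 + 1 + 1 + 0 = 5

5 split inversions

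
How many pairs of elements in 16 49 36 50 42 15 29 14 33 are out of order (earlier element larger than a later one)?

Count, for each position, how many later elements it exceeds:
16 → 15, 14 → 2
49 → 36, 42, 15, 29, 14, 33 → 6
36 → 15, 29, 14, 33 → 4
50 → 42, 15, 29, 14, 33 → 5
42 → 15, 29, 14, 33 → 4
15 → 14 → 1
29 → 14 → 1
14 → none → 0
33 → none → 0
Sum: 2 + 6 + 4 + 5 + 4 + 1 + 1 + 0 + 0 = 23

23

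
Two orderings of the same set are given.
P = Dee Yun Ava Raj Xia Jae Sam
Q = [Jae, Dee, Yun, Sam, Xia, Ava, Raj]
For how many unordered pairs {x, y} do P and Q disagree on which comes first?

10

Assign each item its position (1..7) in the first ordering, then rewrite the second ordering as that position sequence:
positions: Dee→1, Yun→2, Ava→3, Raj→4, Xia→5, Jae→6, Sam→7
second ordering as positions: [6, 1, 2, 7, 5, 3, 4]
Discordant pairs = inversions in this position sequence.
6: 1, 2, 5, 3, 4 → 5
1: 0
2: 0
7: 5, 3, 4 → 3
5: 3, 4 → 2
3: 0
4: 0
Total: 5 + 0 + 0 + 3 + 2 + 0 + 0 = 10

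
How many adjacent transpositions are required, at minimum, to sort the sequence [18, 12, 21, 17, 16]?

Each adjacent swap fixes exactly one inversion, so the minimum swap count equals the number of inversions.
Count inversions — for each element, later elements that are smaller:
18: 12, 17, 16 → 3
12: none → 0
21: 17, 16 → 2
17: 16 → 1
16: none → 0
Total inversions: 3 + 0 + 2 + 1 + 0 = 6

There are 6 adjacent swaps.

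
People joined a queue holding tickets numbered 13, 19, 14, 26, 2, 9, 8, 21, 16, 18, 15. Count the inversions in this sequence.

Element-by-element contributions:
13: 3
19: 7
14: 3
26: 7
2: 0
9: 1
8: 0
21: 3
16: 1
18: 1
15: 0
Sum: 3 + 7 + 3 + 7 + 0 + 1 + 0 + 3 + 1 + 1 + 0 = 26

26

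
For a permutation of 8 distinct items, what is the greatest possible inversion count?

There are 28 inversions.

The maximum occurs when the array is in strictly decreasing order: every one of the C(8, 2) pairs is inverted.
C(8, 2) = 8·7/2 = 28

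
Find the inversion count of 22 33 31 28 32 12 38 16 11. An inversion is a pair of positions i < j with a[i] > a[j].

Sweep left to right; for each value list the smaller values that follow it:
22 → 12, 16, 11 → 3
33 → 31, 28, 32, 12, 16, 11 → 6
31 → 28, 12, 16, 11 → 4
28 → 12, 16, 11 → 3
32 → 12, 16, 11 → 3
12 → 11 → 1
38 → 16, 11 → 2
16 → 11 → 1
11 → none → 0
Sum: 3 + 6 + 4 + 3 + 3 + 1 + 2 + 1 + 0 = 23

23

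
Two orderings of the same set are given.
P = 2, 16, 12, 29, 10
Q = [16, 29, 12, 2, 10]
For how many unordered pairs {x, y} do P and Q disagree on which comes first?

4 disagreeing pairs

Assign each item its position (1..5) in the first ordering, then rewrite the second ordering as that position sequence:
positions: 2→1, 16→2, 12→3, 29→4, 10→5
second ordering as positions: [2, 4, 3, 1, 5]
Discordant pairs = inversions in this position sequence.
2: 1 → 1
4: 3, 1 → 2
3: 1 → 1
1: 0
5: 0
Total: 1 + 2 + 1 + 0 + 0 = 4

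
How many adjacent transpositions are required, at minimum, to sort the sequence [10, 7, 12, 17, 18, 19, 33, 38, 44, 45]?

Each adjacent swap fixes exactly one inversion, so the minimum swap count equals the number of inversions.
Count inversions — for each element, later elements that are smaller:
10: 7 → 1
7: none → 0
12: none → 0
17: none → 0
18: none → 0
19: none → 0
33: none → 0
38: none → 0
44: none → 0
45: none → 0
Total inversions: 1 + 0 + 0 + 0 + 0 + 0 + 0 + 0 + 0 + 0 = 1

1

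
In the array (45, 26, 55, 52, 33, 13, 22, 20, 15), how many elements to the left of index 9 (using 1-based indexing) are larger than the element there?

7 such elements

The element at index 9 is 15.
Elements before it: 45, 26, 55, 52, 33, 13, 22, 20
Those larger than 15: 45, 26, 55, 52, 33, 22, 20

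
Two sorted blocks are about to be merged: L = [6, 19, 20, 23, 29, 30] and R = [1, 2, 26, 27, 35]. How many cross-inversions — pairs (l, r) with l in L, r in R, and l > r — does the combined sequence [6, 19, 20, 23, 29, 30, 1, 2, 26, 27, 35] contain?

Take each right-half value and tally the left-half values above it:
r = 1: 6, 19, 20, 23, 29, 30 → 6
r = 2: 6, 19, 20, 23, 29, 30 → 6
r = 26: 29, 30 → 2
r = 27: 29, 30 → 2
r = 35: none → 0
Cross-inversions: 6 + 6 + 2 + 2 + 0 = 16

16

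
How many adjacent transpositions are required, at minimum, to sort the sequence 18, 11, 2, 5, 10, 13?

Minimum adjacent swaps = number of inversions (each swap of adjacent out-of-order elements removes one inversion and no swap can remove more).
Count inversions — for each element, later elements that are smaller:
18: 11, 2, 5, 10, 13 → 5
11: 2, 5, 10 → 3
2: none → 0
5: none → 0
10: none → 0
13: none → 0
Total inversions: 5 + 3 + 0 + 0 + 0 + 0 = 8

8 adjacent swaps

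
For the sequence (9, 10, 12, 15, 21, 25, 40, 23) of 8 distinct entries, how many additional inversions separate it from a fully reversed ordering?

Maximum inversions for 8 distinct elements is C(8, 2) = 8·7/2 = 28.
Current inversions — for each element, count later smaller elements:
9: 0
10: 0
12: 0
15: 0
21: 0
25: 1
40: 1
23: 0
Current total: 0 + 0 + 0 + 0 + 0 + 1 + 1 + 0 = 2
Shortfall: 28 − 2 = 26

26 inversions short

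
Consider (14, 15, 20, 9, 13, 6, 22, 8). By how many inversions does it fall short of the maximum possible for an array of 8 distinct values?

Maximum inversions for 8 distinct elements is C(8, 2) = 8·7/2 = 28.
Current inversions — for each element, count later smaller elements:
14: 4
15: 4
20: 4
9: 2
13: 2
6: 0
22: 1
8: 0
Current total: 4 + 4 + 4 + 2 + 2 + 0 + 1 + 0 = 17
Shortfall: 28 − 17 = 11

11 inversions short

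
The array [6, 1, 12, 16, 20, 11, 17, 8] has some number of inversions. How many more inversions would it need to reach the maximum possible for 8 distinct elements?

18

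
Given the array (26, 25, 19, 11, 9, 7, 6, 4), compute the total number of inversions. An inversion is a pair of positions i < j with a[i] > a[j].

For each element, count later entries that are smaller:
26 → 25, 19, 11, 9, 7, 6, 4 → 7
25 → 19, 11, 9, 7, 6, 4 → 6
19 → 11, 9, 7, 6, 4 → 5
11 → 9, 7, 6, 4 → 4
9 → 7, 6, 4 → 3
7 → 6, 4 → 2
6 → 4 → 1
4 → none → 0
Sum: 7 + 6 + 5 + 4 + 3 + 2 + 1 + 0 = 28

28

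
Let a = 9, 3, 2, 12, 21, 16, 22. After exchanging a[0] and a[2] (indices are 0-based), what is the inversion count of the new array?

There is 1 inversion.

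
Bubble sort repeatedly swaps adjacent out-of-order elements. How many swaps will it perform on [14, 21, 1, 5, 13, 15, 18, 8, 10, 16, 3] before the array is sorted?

Each adjacent swap fixes exactly one inversion, so the minimum swap count equals the number of inversions.
Count inversions — for each element, later elements that are smaller:
14: 1, 5, 13, 8, 10, 3 → 6
21: 1, 5, 13, 15, 18, 8, 10, 16, 3 → 9
1: none → 0
5: 3 → 1
13: 8, 10, 3 → 3
15: 8, 10, 3 → 3
18: 8, 10, 16, 3 → 4
8: 3 → 1
10: 3 → 1
16: 3 → 1
3: none → 0
Total inversions: 6 + 9 + 0 + 1 + 3 + 3 + 4 + 1 + 1 + 1 + 0 = 29

29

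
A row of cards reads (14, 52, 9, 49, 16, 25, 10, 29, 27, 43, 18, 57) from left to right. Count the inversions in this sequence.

25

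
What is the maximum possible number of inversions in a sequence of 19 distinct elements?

The maximum occurs when the array is in strictly decreasing order: every one of the C(19, 2) pairs is inverted.
C(19, 2) = 19·18/2 = 171

Inversions: 171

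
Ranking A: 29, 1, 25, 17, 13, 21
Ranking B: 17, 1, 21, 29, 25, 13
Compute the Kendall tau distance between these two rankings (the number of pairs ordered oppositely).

7

Assign each item its position (1..6) in the first ordering, then rewrite the second ordering as that position sequence:
positions: 29→1, 1→2, 25→3, 17→4, 13→5, 21→6
second ordering as positions: [4, 2, 6, 1, 3, 5]
Discordant pairs = inversions in this position sequence.
4: 2, 1, 3 → 3
2: 1 → 1
6: 1, 3, 5 → 3
1: 0
3: 0
5: 0
Total: 3 + 1 + 3 + 0 + 0 + 0 = 7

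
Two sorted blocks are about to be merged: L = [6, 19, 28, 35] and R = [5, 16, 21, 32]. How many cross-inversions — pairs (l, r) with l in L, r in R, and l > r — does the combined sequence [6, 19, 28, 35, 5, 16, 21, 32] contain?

10

Count, for every r in R, how many entries of L exceed r:
r = 5: 6, 19, 28, 35 → 4
r = 16: 19, 28, 35 → 3
r = 21: 28, 35 → 2
r = 32: 35 → 1
Cross-inversions: 4 + 3 + 2 + 1 = 10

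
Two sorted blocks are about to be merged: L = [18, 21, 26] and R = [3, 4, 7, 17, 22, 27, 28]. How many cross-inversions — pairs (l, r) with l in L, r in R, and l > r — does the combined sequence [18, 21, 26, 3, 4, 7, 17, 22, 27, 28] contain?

13

Take each right-half value and tally the left-half values above it:
r = 3: 18, 21, 26 → 3
r = 4: 18, 21, 26 → 3
r = 7: 18, 21, 26 → 3
r = 17: 18, 21, 26 → 3
r = 22: 26 → 1
r = 27: none → 0
r = 28: none → 0
Cross-inversions: 3 + 3 + 3 + 3 + 1 + 0 + 0 = 13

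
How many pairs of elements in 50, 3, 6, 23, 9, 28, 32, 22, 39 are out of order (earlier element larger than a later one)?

There are 12 out-of-order pairs.

Count, for each position, how many later elements it exceeds:
50 → 3, 6, 23, 9, 28, 32, 22, 39 → 8
3 → none → 0
6 → none → 0
23 → 9, 22 → 2
9 → none → 0
28 → 22 → 1
32 → 22 → 1
22 → none → 0
39 → none → 0
Sum: 8 + 0 + 0 + 2 + 0 + 1 + 1 + 0 + 0 = 12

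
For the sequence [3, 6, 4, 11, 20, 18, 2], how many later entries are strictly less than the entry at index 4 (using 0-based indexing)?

2

The element at index 4 is 20.
Elements after it: 18, 2
Those smaller than 20: 18, 2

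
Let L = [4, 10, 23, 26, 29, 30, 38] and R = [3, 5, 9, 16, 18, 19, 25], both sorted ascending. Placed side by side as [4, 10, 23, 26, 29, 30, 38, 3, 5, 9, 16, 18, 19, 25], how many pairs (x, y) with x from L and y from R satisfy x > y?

38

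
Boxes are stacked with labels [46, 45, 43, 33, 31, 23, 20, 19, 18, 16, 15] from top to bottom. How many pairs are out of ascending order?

Sweep left to right; for each value list the smaller values that follow it:
46: 10
45: 9
43: 8
33: 7
31: 6
23: 5
20: 4
19: 3
18: 2
16: 1
15: 0
Sum: 10 + 9 + 8 + 7 + 6 + 5 + 4 + 3 + 2 + 1 + 0 = 55

55 inversions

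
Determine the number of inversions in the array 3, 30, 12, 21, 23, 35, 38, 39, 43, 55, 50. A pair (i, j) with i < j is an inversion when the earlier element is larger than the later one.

4 out-of-order pairs

Sweep left to right; for each value list the smaller values that follow it:
3: 0
30: 3
12: 0
21: 0
23: 0
35: 0
38: 0
39: 0
43: 0
55: 1
50: 0
Sum: 0 + 3 + 0 + 0 + 0 + 0 + 0 + 0 + 0 + 1 + 0 = 4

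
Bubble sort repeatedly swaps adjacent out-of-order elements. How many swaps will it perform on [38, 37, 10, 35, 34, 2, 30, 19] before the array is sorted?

Minimum adjacent swaps = number of inversions (each swap of adjacent out-of-order elements removes one inversion and no swap can remove more).
Count inversions — for each element, later elements that are smaller:
38: 37, 10, 35, 34, 2, 30, 19 → 7
37: 10, 35, 34, 2, 30, 19 → 6
10: 2 → 1
35: 34, 2, 30, 19 → 4
34: 2, 30, 19 → 3
2: none → 0
30: 19 → 1
19: none → 0
Total inversions: 7 + 6 + 1 + 4 + 3 + 0 + 1 + 0 = 22

22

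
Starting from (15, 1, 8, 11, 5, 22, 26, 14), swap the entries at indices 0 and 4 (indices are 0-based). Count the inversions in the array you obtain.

Positions 0 and 4 hold 15 and 5; after swapping, the array is [5, 1, 8, 11, 15, 22, 26, 14].
Sweep left to right; for each value list the smaller values that follow it:
5: 1
1: 0
8: 0
11: 0
15: 1
22: 1
26: 1
14: 0
Sum: 1 + 0 + 0 + 0 + 1 + 1 + 1 + 0 = 4

4 inversions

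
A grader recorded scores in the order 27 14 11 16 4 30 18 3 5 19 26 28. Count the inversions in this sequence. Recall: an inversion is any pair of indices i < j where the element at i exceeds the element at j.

28

For each element, count later entries that are smaller:
27 → 14, 11, 16, 4, 18, 3, 5, 19, 26 → 9
14 → 11, 4, 3, 5 → 4
11 → 4, 3, 5 → 3
16 → 4, 3, 5 → 3
4 → 3 → 1
30 → 18, 3, 5, 19, 26, 28 → 6
18 → 3, 5 → 2
3 → none → 0
5 → none → 0
19 → none → 0
26 → none → 0
28 → none → 0
Sum: 9 + 4 + 3 + 3 + 1 + 6 + 2 + 0 + 0 + 0 + 0 + 0 = 28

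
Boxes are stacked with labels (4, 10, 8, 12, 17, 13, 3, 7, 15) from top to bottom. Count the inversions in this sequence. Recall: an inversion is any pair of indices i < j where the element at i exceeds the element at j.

14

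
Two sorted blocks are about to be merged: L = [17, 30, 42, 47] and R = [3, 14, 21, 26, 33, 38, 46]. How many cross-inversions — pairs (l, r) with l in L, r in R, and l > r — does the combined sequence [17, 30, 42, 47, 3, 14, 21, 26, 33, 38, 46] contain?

Count, for every r in R, how many entries of L exceed r:
r = 3: 17, 30, 42, 47 → 4
r = 14: 17, 30, 42, 47 → 4
r = 21: 30, 42, 47 → 3
r = 26: 30, 42, 47 → 3
r = 33: 42, 47 → 2
r = 38: 42, 47 → 2
r = 46: 47 → 1
Cross-inversions: 4 + 4 + 3 + 3 + 2 + 2 + 1 = 19

19 cross-inversions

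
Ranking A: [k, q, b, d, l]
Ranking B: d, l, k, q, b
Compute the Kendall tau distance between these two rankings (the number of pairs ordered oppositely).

Assign each item its position (1..5) in the first ordering, then rewrite the second ordering as that position sequence:
positions: k→1, q→2, b→3, d→4, l→5
second ordering as positions: [4, 5, 1, 2, 3]
Discordant pairs = inversions in this position sequence.
4: 1, 2, 3 → 3
5: 1, 2, 3 → 3
1: 0
2: 0
3: 0
Total: 3 + 3 + 0 + 0 + 0 = 6

Discordant pairs: 6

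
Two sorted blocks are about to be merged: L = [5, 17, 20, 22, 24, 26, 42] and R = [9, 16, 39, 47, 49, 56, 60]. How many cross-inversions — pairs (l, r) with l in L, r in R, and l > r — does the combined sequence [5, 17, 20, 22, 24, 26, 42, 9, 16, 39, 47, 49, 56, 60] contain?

13

Take each right-half value and tally the left-half values above it:
r = 9: 17, 20, 22, 24, 26, 42 → 6
r = 16: 17, 20, 22, 24, 26, 42 → 6
r = 39: 42 → 1
r = 47: none → 0
r = 49: none → 0
r = 56: none → 0
r = 60: none → 0
Cross-inversions: 6 + 6 + 1 + 0 + 0 + 0 + 0 = 13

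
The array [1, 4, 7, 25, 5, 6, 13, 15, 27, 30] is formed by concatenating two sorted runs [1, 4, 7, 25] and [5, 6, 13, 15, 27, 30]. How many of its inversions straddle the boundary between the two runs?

6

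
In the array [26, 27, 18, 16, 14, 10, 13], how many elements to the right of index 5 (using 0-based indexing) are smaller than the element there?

0

The element at index 5 is 10.
Elements after it: 13
None of them are smaller than 10.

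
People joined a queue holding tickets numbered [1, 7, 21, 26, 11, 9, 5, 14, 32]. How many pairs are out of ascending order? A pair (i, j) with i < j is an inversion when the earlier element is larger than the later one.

12 inversions

For each element, count later entries that are smaller:
1: 0
7: 1
21: 4
26: 4
11: 2
9: 1
5: 0
14: 0
32: 0
Sum: 0 + 1 + 4 + 4 + 2 + 1 + 0 + 0 + 0 = 12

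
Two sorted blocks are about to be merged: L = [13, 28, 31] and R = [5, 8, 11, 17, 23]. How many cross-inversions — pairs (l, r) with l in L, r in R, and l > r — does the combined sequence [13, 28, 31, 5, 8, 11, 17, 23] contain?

For each element r of the right run, count left-run elements greater than r:
r = 5: 13, 28, 31 → 3
r = 8: 13, 28, 31 → 3
r = 11: 13, 28, 31 → 3
r = 17: 28, 31 → 2
r = 23: 28, 31 → 2
Cross-inversions: 3 + 3 + 3 + 2 + 2 = 13

13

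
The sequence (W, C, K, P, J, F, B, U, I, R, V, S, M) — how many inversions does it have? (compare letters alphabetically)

34 inversions

Element-by-element contributions:
W: 12
C: 1
K: 4
P: 5
J: 3
F: 1
B: 0
U: 4
I: 0
R: 1
V: 2
S: 1
M: 0
Sum: 12 + 1 + 4 + 5 + 3 + 1 + 0 + 4 + 0 + 1 + 2 + 1 + 0 = 34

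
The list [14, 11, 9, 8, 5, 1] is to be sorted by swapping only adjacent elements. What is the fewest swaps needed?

Minimum adjacent swaps = number of inversions (each swap of adjacent out-of-order elements removes one inversion and no swap can remove more).
Count inversions — for each element, later elements that are smaller:
14: 11, 9, 8, 5, 1 → 5
11: 9, 8, 5, 1 → 4
9: 8, 5, 1 → 3
8: 5, 1 → 2
5: 1 → 1
1: none → 0
Total inversions: 5 + 4 + 3 + 2 + 1 + 0 = 15

15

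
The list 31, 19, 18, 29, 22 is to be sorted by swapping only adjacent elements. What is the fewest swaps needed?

Minimum adjacent swaps = number of inversions (each swap of adjacent out-of-order elements removes one inversion and no swap can remove more).
Count inversions — for each element, later elements that are smaller:
31: 19, 18, 29, 22 → 4
19: 18 → 1
18: none → 0
29: 22 → 1
22: none → 0
Total inversions: 4 + 1 + 0 + 1 + 0 = 6

6 adjacent swaps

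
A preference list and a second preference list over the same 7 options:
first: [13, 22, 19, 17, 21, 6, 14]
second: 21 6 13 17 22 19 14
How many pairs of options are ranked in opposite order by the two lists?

10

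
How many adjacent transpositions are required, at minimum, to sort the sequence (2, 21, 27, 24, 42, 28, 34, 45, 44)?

4 swaps

Minimum adjacent swaps = number of inversions (each swap of adjacent out-of-order elements removes one inversion and no swap can remove more).
Count inversions — for each element, later elements that are smaller:
2: none → 0
21: none → 0
27: 24 → 1
24: none → 0
42: 28, 34 → 2
28: none → 0
34: none → 0
45: 44 → 1
44: none → 0
Total inversions: 0 + 0 + 1 + 0 + 2 + 0 + 0 + 1 + 0 = 4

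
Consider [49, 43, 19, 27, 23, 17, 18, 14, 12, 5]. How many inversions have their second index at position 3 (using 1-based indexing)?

The element at index 3 is 19.
Elements before it: 49, 43
Those larger than 19: 49, 43

2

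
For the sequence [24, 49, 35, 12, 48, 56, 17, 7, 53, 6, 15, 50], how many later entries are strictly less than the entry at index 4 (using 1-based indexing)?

The element at index 4 is 12.
Elements after it: 48, 56, 17, 7, 53, 6, 15, 50
Those smaller than 12: 7, 6

2 such elements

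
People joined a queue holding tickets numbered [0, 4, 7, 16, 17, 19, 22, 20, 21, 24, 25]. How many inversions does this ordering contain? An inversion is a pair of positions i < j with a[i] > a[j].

2

Element-by-element contributions:
0: 0
4: 0
7: 0
16: 0
17: 0
19: 0
22: 2
20: 0
21: 0
24: 0
25: 0
Sum: 0 + 0 + 0 + 0 + 0 + 0 + 2 + 0 + 0 + 0 + 0 = 2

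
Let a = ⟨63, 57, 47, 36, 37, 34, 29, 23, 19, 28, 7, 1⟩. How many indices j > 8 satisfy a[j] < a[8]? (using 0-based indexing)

The element at index 8 is 19.
Elements after it: 28, 7, 1
Those smaller than 19: 7, 1

2 such elements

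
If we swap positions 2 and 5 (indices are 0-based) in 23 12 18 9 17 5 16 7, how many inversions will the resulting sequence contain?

Positions 2 and 5 hold 18 and 5; after swapping, the array is [23, 12, 5, 9, 17, 18, 16, 7].
Count, for each position, how many later elements it exceeds:
23: 7
12: 3
5: 0
9: 1
17: 2
18: 2
16: 1
7: 0
Sum: 7 + 3 + 0 + 1 + 2 + 2 + 1 + 0 = 16

16 inversions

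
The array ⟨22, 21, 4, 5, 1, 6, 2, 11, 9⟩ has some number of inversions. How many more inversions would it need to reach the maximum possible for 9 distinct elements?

Maximum inversions for 9 distinct elements is C(9, 2) = 9·8/2 = 36.
Current inversions — for each element, count later smaller elements:
22: 8
21: 7
4: 2
5: 2
1: 0
6: 1
2: 0
11: 1
9: 0
Current total: 8 + 7 + 2 + 2 + 0 + 1 + 0 + 1 + 0 = 21
Shortfall: 36 − 21 = 15

15 inversions short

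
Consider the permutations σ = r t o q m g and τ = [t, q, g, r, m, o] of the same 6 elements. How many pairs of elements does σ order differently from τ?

7

Assign each item its position (1..6) in the first ordering, then rewrite the second ordering as that position sequence:
positions: r→1, t→2, o→3, q→4, m→5, g→6
second ordering as positions: [2, 4, 6, 1, 5, 3]
Discordant pairs = inversions in this position sequence.
2: 1 → 1
4: 1, 3 → 2
6: 1, 5, 3 → 3
1: 0
5: 3 → 1
3: 0
Total: 1 + 2 + 3 + 0 + 1 + 0 = 7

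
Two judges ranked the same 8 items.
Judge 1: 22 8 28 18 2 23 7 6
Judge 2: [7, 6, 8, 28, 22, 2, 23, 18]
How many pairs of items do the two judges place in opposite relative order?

Discordant pairs: 16

Assign each item its position (1..8) in the first ordering, then rewrite the second ordering as that position sequence:
positions: 22→1, 8→2, 28→3, 18→4, 2→5, 23→6, 7→7, 6→8
second ordering as positions: [7, 8, 2, 3, 1, 5, 6, 4]
Discordant pairs = inversions in this position sequence.
7: 2, 3, 1, 5, 6, 4 → 6
8: 2, 3, 1, 5, 6, 4 → 6
2: 1 → 1
3: 1 → 1
1: 0
5: 4 → 1
6: 4 → 1
4: 0
Total: 6 + 6 + 1 + 1 + 0 + 1 + 1 + 0 = 16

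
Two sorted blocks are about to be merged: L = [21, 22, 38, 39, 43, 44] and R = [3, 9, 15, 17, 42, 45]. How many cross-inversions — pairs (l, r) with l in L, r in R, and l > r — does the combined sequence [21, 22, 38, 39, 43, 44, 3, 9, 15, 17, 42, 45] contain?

For each element r of the right run, count left-run elements greater than r:
r = 3: 21, 22, 38, 39, 43, 44 → 6
r = 9: 21, 22, 38, 39, 43, 44 → 6
r = 15: 21, 22, 38, 39, 43, 44 → 6
r = 17: 21, 22, 38, 39, 43, 44 → 6
r = 42: 43, 44 → 2
r = 45: none → 0
Cross-inversions: 6 + 6 + 6 + 6 + 2 + 0 = 26

26 cross-inversions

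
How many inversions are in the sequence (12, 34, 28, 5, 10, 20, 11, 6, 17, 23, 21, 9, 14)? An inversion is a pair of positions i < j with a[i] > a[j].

42

For each element, count later entries that are smaller:
12 → 5, 10, 11, 6, 9 → 5
34 → 28, 5, 10, 20, 11, 6, 17, 23, 21, 9, 14 → 11
28 → 5, 10, 20, 11, 6, 17, 23, 21, 9, 14 → 10
5 → none → 0
10 → 6, 9 → 2
20 → 11, 6, 17, 9, 14 → 5
11 → 6, 9 → 2
6 → none → 0
17 → 9, 14 → 2
23 → 21, 9, 14 → 3
21 → 9, 14 → 2
9 → none → 0
14 → none → 0
Sum: 5 + 11 + 10 + 0 + 2 + 5 + 2 + 0 + 2 + 3 + 2 + 0 + 0 = 42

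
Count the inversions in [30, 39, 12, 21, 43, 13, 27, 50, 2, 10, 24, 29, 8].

For each element, count later entries that are smaller:
30 → 12, 21, 13, 27, 2, 10, 24, 29, 8 → 9
39 → 12, 21, 13, 27, 2, 10, 24, 29, 8 → 9
12 → 2, 10, 8 → 3
21 → 13, 2, 10, 8 → 4
43 → 13, 27, 2, 10, 24, 29, 8 → 7
13 → 2, 10, 8 → 3
27 → 2, 10, 24, 8 → 4
50 → 2, 10, 24, 29, 8 → 5
2 → none → 0
10 → 8 → 1
24 → 8 → 1
29 → 8 → 1
8 → none → 0
Sum: 9 + 9 + 3 + 4 + 7 + 3 + 4 + 5 + 0 + 1 + 1 + 1 + 0 = 47

47 inversions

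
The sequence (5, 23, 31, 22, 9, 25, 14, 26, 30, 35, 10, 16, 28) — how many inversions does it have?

30

Sweep left to right; for each value list the smaller values that follow it:
5 → none → 0
23 → 22, 9, 14, 10, 16 → 5
31 → 22, 9, 25, 14, 26, 30, 10, 16, 28 → 9
22 → 9, 14, 10, 16 → 4
9 → none → 0
25 → 14, 10, 16 → 3
14 → 10 → 1
26 → 10, 16 → 2
30 → 10, 16, 28 → 3
35 → 10, 16, 28 → 3
10 → none → 0
16 → none → 0
28 → none → 0
Sum: 0 + 5 + 9 + 4 + 0 + 3 + 1 + 2 + 3 + 3 + 0 + 0 + 0 = 30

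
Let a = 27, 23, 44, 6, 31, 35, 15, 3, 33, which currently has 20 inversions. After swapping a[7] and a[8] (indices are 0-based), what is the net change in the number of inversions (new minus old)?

+1

Positions 7 and 8 hold 3 and 33; after swapping, the array is [27, 23, 44, 6, 31, 35, 15, 33, 3].
Sweep left to right; for each value list the smaller values that follow it:
27: 4
23: 3
44: 6
6: 1
31: 2
35: 3
15: 1
33: 1
3: 0
Sum: 4 + 3 + 6 + 1 + 2 + 3 + 1 + 1 + 0 = 21
Change: 21 − 20 = +1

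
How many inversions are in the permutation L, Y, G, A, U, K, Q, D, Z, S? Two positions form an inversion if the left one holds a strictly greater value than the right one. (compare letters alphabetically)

Inversions: 20

Sweep left to right; for each value list the smaller values that follow it:
L → G, A, K, D → 4
Y → G, A, U, K, Q, D, S → 7
G → A, D → 2
A → none → 0
U → K, Q, D, S → 4
K → D → 1
Q → D → 1
D → none → 0
Z → S → 1
S → none → 0
Sum: 4 + 7 + 2 + 0 + 4 + 1 + 1 + 0 + 1 + 0 = 20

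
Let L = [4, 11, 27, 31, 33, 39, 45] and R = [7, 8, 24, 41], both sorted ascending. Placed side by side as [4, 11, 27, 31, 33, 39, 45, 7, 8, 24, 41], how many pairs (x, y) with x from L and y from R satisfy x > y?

There are 18 cross-inversions.

For each element r of the right run, count left-run elements greater than r:
r = 7: 11, 27, 31, 33, 39, 45 → 6
r = 8: 11, 27, 31, 33, 39, 45 → 6
r = 24: 27, 31, 33, 39, 45 → 5
r = 41: 45 → 1
Cross-inversions: 6 + 6 + 5 + 1 = 18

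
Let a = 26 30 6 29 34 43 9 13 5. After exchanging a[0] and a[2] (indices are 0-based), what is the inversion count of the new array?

Positions 0 and 2 hold 26 and 6; after swapping, the array is [6, 30, 26, 29, 34, 43, 9, 13, 5].
Sweep left to right; for each value list the smaller values that follow it:
6: 1
30: 5
26: 3
29: 3
34: 3
43: 3
9: 1
13: 1
5: 0
Sum: 1 + 5 + 3 + 3 + 3 + 3 + 1 + 1 + 0 = 20

20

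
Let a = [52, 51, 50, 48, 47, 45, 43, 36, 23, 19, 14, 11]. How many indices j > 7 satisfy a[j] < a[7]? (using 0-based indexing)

4

The element at index 7 is 36.
Elements after it: 23, 19, 14, 11
Those smaller than 36: 23, 19, 14, 11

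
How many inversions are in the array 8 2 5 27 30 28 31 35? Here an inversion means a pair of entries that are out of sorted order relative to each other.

3

For each element, count later entries that are smaller:
8: 2
2: 0
5: 0
27: 0
30: 1
28: 0
31: 0
35: 0
Sum: 2 + 0 + 0 + 0 + 1 + 0 + 0 + 0 = 3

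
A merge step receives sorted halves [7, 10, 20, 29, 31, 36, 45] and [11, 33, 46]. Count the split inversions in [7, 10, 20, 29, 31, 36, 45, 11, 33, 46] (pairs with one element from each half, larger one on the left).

7

For each element r of the right run, count left-run elements greater than r:
r = 11: 20, 29, 31, 36, 45 → 5
r = 33: 36, 45 → 2
r = 46: none → 0
Cross-inversions: 5 + 2 + 0 = 7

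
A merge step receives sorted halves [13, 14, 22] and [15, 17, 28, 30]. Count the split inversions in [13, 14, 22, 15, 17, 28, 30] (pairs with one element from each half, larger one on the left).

2 split inversions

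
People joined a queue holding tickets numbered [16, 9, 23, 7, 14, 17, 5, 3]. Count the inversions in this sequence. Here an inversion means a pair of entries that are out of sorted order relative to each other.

20

For each element, count later entries that are smaller:
16 → 9, 7, 14, 5, 3 → 5
9 → 7, 5, 3 → 3
23 → 7, 14, 17, 5, 3 → 5
7 → 5, 3 → 2
14 → 5, 3 → 2
17 → 5, 3 → 2
5 → 3 → 1
3 → none → 0
Sum: 5 + 3 + 5 + 2 + 2 + 2 + 1 + 0 = 20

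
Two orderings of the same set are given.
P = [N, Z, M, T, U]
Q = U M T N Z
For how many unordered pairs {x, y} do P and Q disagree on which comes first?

Assign each item its position (1..5) in the first ordering, then rewrite the second ordering as that position sequence:
positions: N→1, Z→2, M→3, T→4, U→5
second ordering as positions: [5, 3, 4, 1, 2]
Discordant pairs = inversions in this position sequence.
5: 3, 4, 1, 2 → 4
3: 1, 2 → 2
4: 1, 2 → 2
1: 0
2: 0
Total: 4 + 2 + 2 + 0 + 0 = 8

There are 8 disagreeing pairs.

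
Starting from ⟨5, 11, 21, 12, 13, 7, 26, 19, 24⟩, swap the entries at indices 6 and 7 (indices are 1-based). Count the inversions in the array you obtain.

There are 10 inversions.

Positions 6 and 7 hold 7 and 26; after swapping, the array is [5, 11, 21, 12, 13, 26, 7, 19, 24].
Count, for each position, how many later elements it exceeds:
5 → none → 0
11 → 7 → 1
21 → 12, 13, 7, 19 → 4
12 → 7 → 1
13 → 7 → 1
26 → 7, 19, 24 → 3
7 → none → 0
19 → none → 0
24 → none → 0
Sum: 0 + 1 + 4 + 1 + 1 + 3 + 0 + 0 + 0 = 10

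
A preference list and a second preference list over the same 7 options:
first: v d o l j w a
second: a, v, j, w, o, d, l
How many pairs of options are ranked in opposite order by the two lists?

Assign each item its position (1..7) in the first ordering, then rewrite the second ordering as that position sequence:
positions: v→1, d→2, o→3, l→4, j→5, w→6, a→7
second ordering as positions: [7, 1, 5, 6, 3, 2, 4]
Discordant pairs = inversions in this position sequence.
7: 1, 5, 6, 3, 2, 4 → 6
1: 0
5: 3, 2, 4 → 3
6: 3, 2, 4 → 3
3: 2 → 1
2: 0
4: 0
Total: 6 + 0 + 3 + 3 + 1 + 0 + 0 = 13

There are 13 pairs.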